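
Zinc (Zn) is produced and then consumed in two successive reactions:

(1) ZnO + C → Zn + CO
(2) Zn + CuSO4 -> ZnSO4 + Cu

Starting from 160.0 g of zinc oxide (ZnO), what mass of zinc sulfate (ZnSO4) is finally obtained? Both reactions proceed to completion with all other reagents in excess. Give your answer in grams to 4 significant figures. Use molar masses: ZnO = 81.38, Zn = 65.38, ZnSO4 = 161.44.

317.4 g

n(ZnO) = 160.00 / 81.38 = 1.9661 mol.
Step 1 gives a 1:1 ratio of ZnO to Zn, so n(Zn) = 1.9661 mol.
In step 2 the Zn:ZnSO4 ratio is 1:1, so n(ZnSO4) = 1.9661 mol.
Mass of ZnSO4 = 1.9661 × 161.44 = 317.40 g.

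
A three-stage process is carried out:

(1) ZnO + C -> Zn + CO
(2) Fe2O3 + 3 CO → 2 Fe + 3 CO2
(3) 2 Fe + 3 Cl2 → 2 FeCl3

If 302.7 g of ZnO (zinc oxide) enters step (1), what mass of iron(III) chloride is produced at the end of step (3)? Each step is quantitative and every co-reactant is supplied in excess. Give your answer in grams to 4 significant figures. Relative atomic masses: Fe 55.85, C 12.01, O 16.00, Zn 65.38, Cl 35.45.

402.2 g

M(ZnO) = 65.38 + 16.00 = 81.38 g/mol.
M(FeCl3) = 55.85 + 3(35.45) = 162.20 g/mol.
n(ZnO) = 302.7 / 81.38 = 3.7196 mol.
Reaction (1): ZnO→CO ratio 1:1 ⇒ n(CO) = 3.7196 mol.
Reaction (2): CO→Fe ratio 3:2 ⇒ n(Fe) = 2.4797 mol.
Reaction (3): Fe→FeCl3 ratio 2:2 ⇒ n(FeCl3) = 2.4797 mol.
Mass of FeCl3 = 2.4797 × 162.20 = 402.21 g.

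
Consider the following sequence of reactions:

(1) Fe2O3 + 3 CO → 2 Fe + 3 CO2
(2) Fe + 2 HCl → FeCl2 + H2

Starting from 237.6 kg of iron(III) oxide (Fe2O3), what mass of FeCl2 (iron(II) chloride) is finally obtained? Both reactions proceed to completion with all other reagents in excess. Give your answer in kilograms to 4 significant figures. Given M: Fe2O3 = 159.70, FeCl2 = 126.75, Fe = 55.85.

237.6 kg = 237600 g.
n(Fe2O3) = 237600 / 159.70 = 1487.8 mol.
Step 1 gives a 1:2 ratio of Fe2O3 to Fe, so n(Fe) = 2975.6 mol.
In step 2 the Fe:FeCl2 ratio is 1:1, so n(FeCl2) = 2975.6 mol.
Mass of FeCl2 = 2975.6 × 126.75 = 377150 g = 377.2 kg.

377.2 kg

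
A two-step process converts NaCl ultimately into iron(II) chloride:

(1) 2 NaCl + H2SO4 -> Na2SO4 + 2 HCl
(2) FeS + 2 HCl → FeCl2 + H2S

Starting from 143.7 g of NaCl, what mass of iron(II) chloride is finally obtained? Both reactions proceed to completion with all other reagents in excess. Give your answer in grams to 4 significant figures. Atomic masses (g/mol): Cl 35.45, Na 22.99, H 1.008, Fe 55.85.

155.8 g

M(NaCl) = 22.99 + 35.45 = 58.44 g/mol.
M(FeCl2) = 55.85 + 2(35.45) = 126.75 g/mol.
n(NaCl) = 143.70 / 58.44 = 2.4589 mol.
Step 1 gives a 2:2 ratio of NaCl to HCl, so n(HCl) = 2.4589 mol.
In step 2 the HCl:FeCl2 ratio is 2:1, so n(FeCl2) = 1.2295 mol.
Mass of FeCl2 = 1.2295 × 126.75 = 155.83 g.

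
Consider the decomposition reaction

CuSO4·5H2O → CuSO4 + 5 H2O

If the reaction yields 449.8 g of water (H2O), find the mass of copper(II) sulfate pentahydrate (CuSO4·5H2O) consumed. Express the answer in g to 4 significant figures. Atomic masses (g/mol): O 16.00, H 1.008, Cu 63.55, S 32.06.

M(H2O) = 2(1.008) + 16.00 = 18.016 g/mol.
M(CuSO4·5H2O) = 63.55 + 32.06 + 9(16.00) + 10(1.008) = 249.69 g/mol.
n(H2O) = 449.80 g / 18.016 g/mol = 24.967 mol.
From the equation the H2O:CuSO4·5H2O mole ratio is 5:1, so n(CuSO4·5H2O) = 24.967 × 1/5 = 4.9933 mol.
Mass of CuSO4·5H2O = 4.9933 mol × 249.69 g/mol = 1246.8 g.

1247 g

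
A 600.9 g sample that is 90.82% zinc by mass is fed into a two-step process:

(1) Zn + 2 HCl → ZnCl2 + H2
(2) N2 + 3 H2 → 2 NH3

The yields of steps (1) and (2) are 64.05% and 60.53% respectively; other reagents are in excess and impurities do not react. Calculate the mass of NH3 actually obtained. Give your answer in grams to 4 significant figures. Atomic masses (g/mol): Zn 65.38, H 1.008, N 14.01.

36.75 g

Pure Zn = 600.9 × 0.9082 = 545.74 g.
M(Zn) = 65.38 g/mol.
M(NH3) = 14.01 + 3(1.008) = 17.034 g/mol.
n(Zn) = 545.74 / 65.38 = 8.3472 mol.
Step 1 (Zn:H2 = 1:1): theoretical n(H2) = 8.3472 mol; at 64.05% yield, n(H2) = 5.3464 mol.
Step 2 (H2:NH3 = 3:2): theoretical n(NH3) = 3.5642 mol, so theoretical mass = 3.5642 × 17.034 = 60.713 g.
At 60.53% yield, actual mass of NH3 = 60.713 × 0.6053 = 36.750 g.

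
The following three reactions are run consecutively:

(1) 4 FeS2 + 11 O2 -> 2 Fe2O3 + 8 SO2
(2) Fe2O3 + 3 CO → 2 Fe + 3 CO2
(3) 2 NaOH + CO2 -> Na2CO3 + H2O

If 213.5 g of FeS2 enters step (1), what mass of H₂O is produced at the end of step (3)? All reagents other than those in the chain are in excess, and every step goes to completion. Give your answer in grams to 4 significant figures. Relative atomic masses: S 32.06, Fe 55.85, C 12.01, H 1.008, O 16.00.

M(FeS2) = 55.85 + 2(32.06) = 119.97 g/mol.
M(H2O) = 2(1.008) + 16.00 = 18.016 g/mol.
n(FeS2) = 213.5 / 119.97 = 1.7796 mol.
Reaction (1): FeS2→Fe2O3 ratio 4:2 ⇒ n(Fe2O3) = 0.88981 mol.
Reaction (2): Fe2O3→CO2 ratio 1:3 ⇒ n(CO2) = 2.6694 mol.
Reaction (3): CO2→H2O ratio 1:1 ⇒ n(H2O) = 2.6694 mol.
Mass of H2O = 2.6694 × 18.016 = 48.092 g.

48.09 g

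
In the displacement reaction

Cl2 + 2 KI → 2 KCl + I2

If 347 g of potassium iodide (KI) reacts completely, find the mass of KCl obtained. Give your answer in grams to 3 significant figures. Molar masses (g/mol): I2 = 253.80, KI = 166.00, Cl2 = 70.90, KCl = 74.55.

n(KI) = 347.0 g / 166.00 g/mol = 2.090 mol.
From the equation the KI:KCl mole ratio is 2:2, so n(KCl) = 2.090 × 2/2 = 2.090 mol.
Mass of KCl = 2.090 mol × 74.55 g/mol = 155.8 g.

156 g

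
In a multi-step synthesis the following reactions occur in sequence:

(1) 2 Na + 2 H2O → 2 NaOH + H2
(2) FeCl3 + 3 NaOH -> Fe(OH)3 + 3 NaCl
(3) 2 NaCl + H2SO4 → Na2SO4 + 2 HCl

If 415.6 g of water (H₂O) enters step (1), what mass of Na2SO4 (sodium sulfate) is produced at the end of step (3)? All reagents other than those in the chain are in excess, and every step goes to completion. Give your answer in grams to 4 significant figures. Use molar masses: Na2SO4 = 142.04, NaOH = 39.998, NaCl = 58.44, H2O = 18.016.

n(H2O) = 415.6 / 18.016 = 23.068 mol.
Reaction (1): H2O→NaOH ratio 2:2 ⇒ n(NaOH) = 23.068 mol.
Reaction (2): NaOH→NaCl ratio 3:3 ⇒ n(NaCl) = 23.068 mol.
Reaction (3): NaCl→Na2SO4 ratio 2:1 ⇒ n(Na2SO4) = 11.534 mol.
Mass of Na2SO4 = 11.534 × 142.04 = 1638.3 g.

1638 g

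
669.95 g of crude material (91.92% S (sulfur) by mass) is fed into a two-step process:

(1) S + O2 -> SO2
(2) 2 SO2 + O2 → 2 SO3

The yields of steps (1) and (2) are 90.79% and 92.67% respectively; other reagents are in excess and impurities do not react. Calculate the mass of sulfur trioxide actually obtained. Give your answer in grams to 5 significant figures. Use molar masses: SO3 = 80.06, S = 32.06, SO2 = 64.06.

1293.8 g

Pure S = 669.95 × 0.9192 = 615.818 g.
n(S) = 615.818 / 32.06 = 19.2083 mol.
Step 1 (S:SO2 = 1:1): theoretical n(SO2) = 19.2083 mol; at 90.79% yield, n(SO2) = 17.4392 mol.
Step 2 (SO2:SO3 = 2:2): theoretical n(SO3) = 17.4392 mol, so theoretical mass = 17.4392 × 80.06 = 1396.18 g.
At 92.67% yield, actual mass of SO3 = 1396.18 × 0.9267 = 1293.84 g.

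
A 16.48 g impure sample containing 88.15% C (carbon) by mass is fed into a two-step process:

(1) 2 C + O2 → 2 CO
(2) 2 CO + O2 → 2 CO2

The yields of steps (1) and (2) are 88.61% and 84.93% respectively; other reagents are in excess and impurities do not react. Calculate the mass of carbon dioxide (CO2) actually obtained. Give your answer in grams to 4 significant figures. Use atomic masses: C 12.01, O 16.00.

Pure C = 16.48 × 0.8815 = 14.527 g.
M(C) = 12.01 g/mol.
M(CO2) = 12.01 + 2(16.00) = 44.01 g/mol.
n(C) = 14.527 / 12.01 = 1.2096 mol.
Step 1 (C:CO = 2:2): theoretical n(CO) = 1.2096 mol; at 88.61% yield, n(CO) = 1.0718 mol.
Step 2 (CO:CO2 = 2:2): theoretical n(CO2) = 1.0718 mol, so theoretical mass = 1.0718 × 44.01 = 47.171 g.
At 84.93% yield, actual mass of CO2 = 47.171 × 0.8493 = 40.062 g.

40.06 g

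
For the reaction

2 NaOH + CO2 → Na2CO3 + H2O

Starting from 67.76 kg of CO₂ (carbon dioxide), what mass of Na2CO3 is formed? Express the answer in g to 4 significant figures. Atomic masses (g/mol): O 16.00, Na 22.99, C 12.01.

M(CO2) = 12.01 + 2(16.00) = 44.01 g/mol.
M(Na2CO3) = 2(22.99) + 12.01 + 3(16.00) = 105.99 g/mol.
Convert: 67.76 kg = 67760 g.
n(CO2) = 67760 g / 44.01 g/mol = 1539.7 mol.
From the equation the CO2:Na2CO3 mole ratio is 1:1, so n(Na2CO3) = 1539.7 × 1/1 = 1539.7 mol.
Mass of Na2CO3 = 1539.7 mol × 105.99 g/mol = 163190 g.

163200 g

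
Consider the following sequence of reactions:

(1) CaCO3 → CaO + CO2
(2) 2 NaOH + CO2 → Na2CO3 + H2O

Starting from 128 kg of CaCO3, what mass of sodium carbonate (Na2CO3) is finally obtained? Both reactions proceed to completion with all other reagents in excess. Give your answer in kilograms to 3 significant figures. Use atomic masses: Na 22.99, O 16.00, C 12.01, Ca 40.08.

M(CaCO3) = 40.08 + 12.01 + 3(16.00) = 100.09 g/mol.
M(Na2CO3) = 2(22.99) + 12.01 + 3(16.00) = 105.99 g/mol.
128 kg = 128000 g.
n(CaCO3) = 128000 / 100.09 = 1279 mol.
Step 1 gives a 1:1 ratio of CaCO3 to CO2, so n(CO2) = 1279 mol.
In step 2 the CO2:Na2CO3 ratio is 1:1, so n(Na2CO3) = 1279 mol.
Mass of Na2CO3 = 1279 × 105.99 = 135500 g = 136 kg.

136 kg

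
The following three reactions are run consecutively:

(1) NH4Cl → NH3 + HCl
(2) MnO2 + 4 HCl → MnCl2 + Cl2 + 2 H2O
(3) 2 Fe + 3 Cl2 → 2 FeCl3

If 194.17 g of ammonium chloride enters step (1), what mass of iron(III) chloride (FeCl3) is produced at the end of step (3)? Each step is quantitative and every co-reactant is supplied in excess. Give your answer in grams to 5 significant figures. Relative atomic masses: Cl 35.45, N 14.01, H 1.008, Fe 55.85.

M(NH4Cl) = 14.01 + 4(1.008) + 35.45 = 53.492 g/mol.
M(FeCl3) = 55.85 + 3(35.45) = 162.20 g/mol.
n(NH4Cl) = 194.17 / 53.492 = 3.62989 mol.
Reaction (1): NH4Cl→HCl ratio 1:1 ⇒ n(HCl) = 3.62989 mol.
Reaction (2): HCl→Cl2 ratio 4:1 ⇒ n(Cl2) = 0.907472 mol.
Reaction (3): Cl2→FeCl3 ratio 3:2 ⇒ n(FeCl3) = 0.604981 mol.
Mass of FeCl3 = 0.604981 × 162.20 = 98.1280 g.

98.128 g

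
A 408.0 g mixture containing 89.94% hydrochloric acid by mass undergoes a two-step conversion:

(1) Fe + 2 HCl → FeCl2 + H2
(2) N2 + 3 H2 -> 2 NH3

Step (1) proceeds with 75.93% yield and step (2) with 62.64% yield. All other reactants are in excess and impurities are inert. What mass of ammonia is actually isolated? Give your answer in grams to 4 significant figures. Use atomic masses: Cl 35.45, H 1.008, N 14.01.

27.18 g

Pure HCl = 408.0 × 0.8994 = 366.96 g.
M(HCl) = 1.008 + 35.45 = 36.458 g/mol.
M(NH3) = 14.01 + 3(1.008) = 17.034 g/mol.
n(HCl) = 366.96 / 36.458 = 10.065 mol.
Step 1 (HCl:H2 = 2:1): theoretical n(H2) = 5.0326 mol; at 75.93% yield, n(H2) = 3.8212 mol.
Step 2 (H2:NH3 = 3:2): theoretical n(NH3) = 2.5475 mol, so theoretical mass = 2.5475 × 17.034 = 43.394 g.
At 62.64% yield, actual mass of NH3 = 43.394 × 0.6264 = 27.182 g.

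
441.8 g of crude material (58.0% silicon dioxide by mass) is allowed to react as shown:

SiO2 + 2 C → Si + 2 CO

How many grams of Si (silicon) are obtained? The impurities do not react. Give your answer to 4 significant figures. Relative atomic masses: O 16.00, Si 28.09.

Mass of pure SiO2 = 441.8 g × 0.580 = 256.24 g.
M(SiO2) = 28.09 + 2(16.00) = 60.09 g/mol.
M(Si) = 28.09 g/mol.
n(SiO2) = 256.24 g / 60.09 g/mol = 4.2643 mol.
From the equation the SiO2:Si mole ratio is 1:1, so n(Si) = 4.2643 × 1/1 = 4.2643 mol.
Mass of Si = 4.2643 mol × 28.09 g/mol = 119.79 g.

119.8 g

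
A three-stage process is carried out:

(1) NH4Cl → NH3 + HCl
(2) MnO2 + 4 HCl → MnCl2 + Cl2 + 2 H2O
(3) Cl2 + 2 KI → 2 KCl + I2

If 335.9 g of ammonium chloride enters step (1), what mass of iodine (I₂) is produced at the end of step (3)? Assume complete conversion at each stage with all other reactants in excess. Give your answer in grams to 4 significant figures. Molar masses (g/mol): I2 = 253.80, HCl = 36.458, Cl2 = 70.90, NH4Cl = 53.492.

n(NH4Cl) = 335.9 / 53.492 = 6.2794 mol.
Reaction (1): NH4Cl→HCl ratio 1:1 ⇒ n(HCl) = 6.2794 mol.
Reaction (2): HCl→Cl2 ratio 4:1 ⇒ n(Cl2) = 1.5699 mol.
Reaction (3): Cl2→I2 ratio 1:1 ⇒ n(I2) = 1.5699 mol.
Mass of I2 = 1.5699 × 253.80 = 398.43 g.

398.4 g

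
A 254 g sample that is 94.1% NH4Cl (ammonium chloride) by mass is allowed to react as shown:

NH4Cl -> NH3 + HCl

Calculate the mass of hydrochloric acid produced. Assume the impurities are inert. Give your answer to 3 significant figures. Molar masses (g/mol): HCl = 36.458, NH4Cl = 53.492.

163 g

Mass of pure NH4Cl = 254 g × 0.941 = 239.0 g.
n(NH4Cl) = 239.0 g / 53.492 g/mol = 4.468 mol.
From the equation the NH4Cl:HCl mole ratio is 1:1, so n(HCl) = 4.468 × 1/1 = 4.468 mol.
Mass of HCl = 4.468 mol × 36.458 g/mol = 162.9 g.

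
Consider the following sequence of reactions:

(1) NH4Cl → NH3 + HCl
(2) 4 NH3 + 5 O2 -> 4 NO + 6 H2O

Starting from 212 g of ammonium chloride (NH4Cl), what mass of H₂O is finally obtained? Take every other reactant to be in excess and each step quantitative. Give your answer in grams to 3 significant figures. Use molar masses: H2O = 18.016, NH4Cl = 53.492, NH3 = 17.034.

107 g

n(NH4Cl) = 212.0 / 53.492 = 3.963 mol.
Step 1 gives a 1:1 ratio of NH4Cl to NH3, so n(NH3) = 3.963 mol.
In step 2 the NH3:H2O ratio is 4:6, so n(H2O) = 5.945 mol.
Mass of H2O = 5.945 × 18.016 = 107.1 g.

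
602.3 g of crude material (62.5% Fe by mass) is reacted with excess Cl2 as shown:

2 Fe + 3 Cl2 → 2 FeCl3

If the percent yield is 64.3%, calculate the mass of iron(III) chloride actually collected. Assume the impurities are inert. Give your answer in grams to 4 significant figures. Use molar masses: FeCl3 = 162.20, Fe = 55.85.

Pure Fe available = 602.3 g × 0.625 = 376.44 g.
n(Fe) = 376.44 g / 55.85 g/mol = 6.7402 mol.
From the equation the Fe:FeCl3 mole ratio is 2:2, so n(FeCl3) = 6.7402 × 2/2 = 6.7402 mol.
Mass of FeCl3 = 6.7402 mol × 162.20 g/mol = 1093.3 g.
Actual mass collected = 1093.3 g × 0.643 = 702.96 g.

703.0 g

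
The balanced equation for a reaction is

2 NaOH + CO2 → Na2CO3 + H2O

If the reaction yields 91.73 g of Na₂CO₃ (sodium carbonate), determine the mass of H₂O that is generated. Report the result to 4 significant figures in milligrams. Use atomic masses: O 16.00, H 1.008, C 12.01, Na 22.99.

M(Na2CO3) = 2(22.99) + 12.01 + 3(16.00) = 105.99 g/mol.
M(H2O) = 2(1.008) + 16.00 = 18.016 g/mol.
n(Na2CO3) = 91.730 g / 105.99 g/mol = 0.86546 mol.
From the equation the Na2CO3:H2O mole ratio is 1:1, so n(H2O) = 0.86546 × 1/1 = 0.86546 mol.
Mass of H2O = 0.86546 mol × 18.016 g/mol = 15.592 g.
Converting to mg: 15.592 g = 15590 mg.

15590 mg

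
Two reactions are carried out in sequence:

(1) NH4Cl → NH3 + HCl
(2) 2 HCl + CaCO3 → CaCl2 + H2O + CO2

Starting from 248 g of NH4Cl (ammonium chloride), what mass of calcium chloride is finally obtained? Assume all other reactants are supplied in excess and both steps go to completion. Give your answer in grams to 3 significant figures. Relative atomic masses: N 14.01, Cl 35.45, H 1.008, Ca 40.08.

257 g

M(NH4Cl) = 14.01 + 4(1.008) + 35.45 = 53.492 g/mol.
M(CaCl2) = 40.08 + 2(35.45) = 110.98 g/mol.
n(NH4Cl) = 248.0 / 53.492 = 4.636 mol.
Step 1 gives a 1:1 ratio of NH4Cl to HCl, so n(HCl) = 4.636 mol.
In step 2 the HCl:CaCl2 ratio is 2:1, so n(CaCl2) = 2.318 mol.
Mass of CaCl2 = 2.318 × 110.98 = 257.3 g.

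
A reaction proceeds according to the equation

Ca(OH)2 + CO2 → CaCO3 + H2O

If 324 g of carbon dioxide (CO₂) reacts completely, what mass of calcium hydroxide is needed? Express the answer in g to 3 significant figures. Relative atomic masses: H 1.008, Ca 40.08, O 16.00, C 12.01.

M(CO2) = 12.01 + 2(16.00) = 44.01 g/mol.
M(Ca(OH)2) = 40.08 + 2(16.00) + 2(1.008) = 74.096 g/mol.
n(CO2) = 324.0 g / 44.01 g/mol = 7.362 mol.
From the equation the CO2:Ca(OH)2 mole ratio is 1:1, so n(Ca(OH)2) = 7.362 × 1/1 = 7.362 mol.
Mass of Ca(OH)2 = 7.362 mol × 74.096 g/mol = 545.5 g.

545 g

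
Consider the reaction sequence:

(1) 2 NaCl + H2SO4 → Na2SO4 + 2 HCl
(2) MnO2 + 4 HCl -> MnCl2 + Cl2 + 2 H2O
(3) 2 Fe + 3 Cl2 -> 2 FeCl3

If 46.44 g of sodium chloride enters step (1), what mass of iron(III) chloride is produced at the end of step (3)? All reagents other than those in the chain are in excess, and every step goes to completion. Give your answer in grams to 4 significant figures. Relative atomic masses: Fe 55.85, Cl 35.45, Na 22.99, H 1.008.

M(NaCl) = 22.99 + 35.45 = 58.44 g/mol.
M(FeCl3) = 55.85 + 3(35.45) = 162.20 g/mol.
n(NaCl) = 46.44 / 58.44 = 0.79466 mol.
Reaction (1): NaCl→HCl ratio 2:2 ⇒ n(HCl) = 0.79466 mol.
Reaction (2): HCl→Cl2 ratio 4:1 ⇒ n(Cl2) = 0.19867 mol.
Reaction (3): Cl2→FeCl3 ratio 3:2 ⇒ n(FeCl3) = 0.13244 mol.
Mass of FeCl3 = 0.13244 × 162.20 = 21.482 g.

21.48 g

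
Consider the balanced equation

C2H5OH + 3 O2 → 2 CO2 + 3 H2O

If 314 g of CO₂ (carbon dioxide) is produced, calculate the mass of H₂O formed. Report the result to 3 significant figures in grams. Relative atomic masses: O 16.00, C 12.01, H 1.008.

M(CO2) = 12.01 + 2(16.00) = 44.01 g/mol.
M(H2O) = 2(1.008) + 16.00 = 18.016 g/mol.
n(CO2) = 314.0 g / 44.01 g/mol = 7.135 mol.
From the equation the CO2:H2O mole ratio is 2:3, so n(H2O) = 7.135 × 3/2 = 10.70 mol.
Mass of H2O = 10.70 mol × 18.016 g/mol = 192.8 g.

193 g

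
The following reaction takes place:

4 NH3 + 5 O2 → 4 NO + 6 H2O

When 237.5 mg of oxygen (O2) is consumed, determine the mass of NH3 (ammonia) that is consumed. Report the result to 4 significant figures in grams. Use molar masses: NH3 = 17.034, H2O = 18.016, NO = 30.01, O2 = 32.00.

0.1011 g

Convert: 237.5 mg = 0.23750 g.
n(O2) = 0.23750 g / 32.00 g/mol = 0.0074219 mol.
From the equation the O2:NH3 mole ratio is 5:4, so n(NH3) = 0.0074219 × 4/5 = 0.0059375 mol.
Mass of NH3 = 0.0059375 mol × 17.034 g/mol = 0.10114 g.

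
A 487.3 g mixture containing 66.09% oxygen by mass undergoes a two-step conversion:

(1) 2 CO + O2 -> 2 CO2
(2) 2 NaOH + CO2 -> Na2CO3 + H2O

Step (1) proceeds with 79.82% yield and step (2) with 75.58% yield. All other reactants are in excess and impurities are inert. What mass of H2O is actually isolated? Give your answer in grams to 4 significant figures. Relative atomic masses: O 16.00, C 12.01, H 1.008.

Pure O2 = 487.3 × 0.6609 = 322.06 g.
M(O2) = 2(16.00) = 32.00 g/mol.
M(H2O) = 2(1.008) + 16.00 = 18.016 g/mol.
n(O2) = 322.06 / 32.00 = 10.064 mol.
Step 1 (O2:CO2 = 1:2): theoretical n(CO2) = 20.129 mol; at 79.82% yield, n(CO2) = 16.067 mol.
Step 2 (CO2:H2O = 1:1): theoretical n(H2O) = 16.067 mol, so theoretical mass = 16.067 × 18.016 = 289.46 g.
At 75.58% yield, actual mass of H2O = 289.46 × 0.7558 = 218.77 g.

218.8 g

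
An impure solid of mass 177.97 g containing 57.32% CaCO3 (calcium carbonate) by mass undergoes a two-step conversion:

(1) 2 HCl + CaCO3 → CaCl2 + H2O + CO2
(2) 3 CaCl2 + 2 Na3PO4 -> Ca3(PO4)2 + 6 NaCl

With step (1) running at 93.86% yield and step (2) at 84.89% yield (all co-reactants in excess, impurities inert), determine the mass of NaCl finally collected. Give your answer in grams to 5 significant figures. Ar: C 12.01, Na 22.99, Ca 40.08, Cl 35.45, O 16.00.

94.916 g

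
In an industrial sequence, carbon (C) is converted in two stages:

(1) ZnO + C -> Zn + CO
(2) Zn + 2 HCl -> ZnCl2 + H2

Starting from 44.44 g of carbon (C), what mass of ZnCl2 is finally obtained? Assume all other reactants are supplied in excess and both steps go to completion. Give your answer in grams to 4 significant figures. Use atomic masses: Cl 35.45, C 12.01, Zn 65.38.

M(C) = 12.01 g/mol.
M(ZnCl2) = 65.38 + 2(35.45) = 136.28 g/mol.
n(C) = 44.440 / 12.01 = 3.7002 mol.
Step 1 gives a 1:1 ratio of C to Zn, so n(Zn) = 3.7002 mol.
In step 2 the Zn:ZnCl2 ratio is 1:1, so n(ZnCl2) = 3.7002 mol.
Mass of ZnCl2 = 3.7002 × 136.28 = 504.27 g.

504.3 g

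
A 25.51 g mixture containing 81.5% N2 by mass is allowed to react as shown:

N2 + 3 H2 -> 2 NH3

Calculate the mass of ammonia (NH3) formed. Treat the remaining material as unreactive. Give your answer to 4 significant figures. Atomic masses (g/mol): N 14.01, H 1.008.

25.28 g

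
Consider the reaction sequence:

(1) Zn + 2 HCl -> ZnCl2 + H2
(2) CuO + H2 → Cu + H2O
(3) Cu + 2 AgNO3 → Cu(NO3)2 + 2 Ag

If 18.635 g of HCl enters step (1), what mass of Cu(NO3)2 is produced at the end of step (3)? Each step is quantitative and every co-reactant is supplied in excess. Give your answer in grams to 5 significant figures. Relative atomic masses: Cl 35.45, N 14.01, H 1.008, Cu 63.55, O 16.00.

M(HCl) = 1.008 + 35.45 = 36.458 g/mol.
M(Cu(NO3)2) = 63.55 + 2(14.01) + 6(16.00) = 187.57 g/mol.
n(HCl) = 18.635 / 36.458 = 0.511136 mol.
Reaction (1): HCl→H2 ratio 2:1 ⇒ n(H2) = 0.255568 mol.
Reaction (2): H2→Cu ratio 1:1 ⇒ n(Cu) = 0.255568 mol.
Reaction (3): Cu→Cu(NO3)2 ratio 1:1 ⇒ n(Cu(NO3)2) = 0.255568 mol.
Mass of Cu(NO3)2 = 0.255568 × 187.57 = 47.9369 g.

47.937 g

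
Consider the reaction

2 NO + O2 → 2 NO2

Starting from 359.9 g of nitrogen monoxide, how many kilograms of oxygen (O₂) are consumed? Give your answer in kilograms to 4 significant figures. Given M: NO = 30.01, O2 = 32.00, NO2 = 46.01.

0.1919 kg

n(NO) = 359.90 g / 30.01 g/mol = 11.993 mol.
From the equation the NO:O2 mole ratio is 2:1, so n(O2) = 11.993 × 1/2 = 5.9963 mol.
Mass of O2 = 5.9963 mol × 32.00 g/mol = 191.88 g.
Converting to kg: 191.88 g = 0.1919 kg.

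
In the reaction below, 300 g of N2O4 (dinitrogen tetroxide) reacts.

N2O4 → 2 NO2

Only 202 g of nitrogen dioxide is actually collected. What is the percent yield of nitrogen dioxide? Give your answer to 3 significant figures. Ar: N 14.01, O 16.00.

M(N2O4) = 2(14.01) + 4(16.00) = 92.02 g/mol.
M(NO2) = 14.01 + 2(16.00) = 46.01 g/mol.
n(N2O4) = 300.0 g / 92.02 g/mol = 3.260 mol.
From the equation the N2O4:NO2 mole ratio is 1:2, so n(NO2) = 3.260 × 2/1 = 6.520 mol.
Mass of NO2 = 6.520 mol × 46.01 g/mol = 300.0 g.
This is the theoretical yield. Percent yield = 202 g / 300.0 g × 100% = 67.33%.

67.3 %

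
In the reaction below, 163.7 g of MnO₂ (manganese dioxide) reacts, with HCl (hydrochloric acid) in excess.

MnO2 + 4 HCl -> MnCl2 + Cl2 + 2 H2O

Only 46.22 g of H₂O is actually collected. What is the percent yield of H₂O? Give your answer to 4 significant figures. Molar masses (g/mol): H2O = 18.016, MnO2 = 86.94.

68.13 %

n(MnO2) = 163.70 g / 86.94 g/mol = 1.8829 mol.
From the equation the MnO2:H2O mole ratio is 1:2, so n(H2O) = 1.8829 × 2/1 = 3.7658 mol.
Mass of H2O = 3.7658 mol × 18.016 g/mol = 67.845 g.
This is the theoretical yield. Percent yield = 46.22 g / 67.845 g × 100% = 68.126%.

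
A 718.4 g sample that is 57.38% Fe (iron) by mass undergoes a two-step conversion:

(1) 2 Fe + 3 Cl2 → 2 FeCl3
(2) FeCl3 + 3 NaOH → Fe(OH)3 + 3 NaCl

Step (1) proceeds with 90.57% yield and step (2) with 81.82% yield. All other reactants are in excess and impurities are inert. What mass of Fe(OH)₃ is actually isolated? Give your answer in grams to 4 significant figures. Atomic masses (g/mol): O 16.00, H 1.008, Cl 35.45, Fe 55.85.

Pure Fe = 718.4 × 0.5738 = 412.22 g.
M(Fe) = 55.85 g/mol.
M(Fe(OH)3) = 55.85 + 3(16.00) + 3(1.008) = 106.874 g/mol.
n(Fe) = 412.22 / 55.85 = 7.3808 mol.
Step 1 (Fe:FeCl3 = 2:2): theoretical n(FeCl3) = 7.3808 mol; at 90.57% yield, n(FeCl3) = 6.6848 mol.
Step 2 (FeCl3:Fe(OH)3 = 1:1): theoretical n(Fe(OH)3) = 6.6848 mol, so theoretical mass = 6.6848 × 106.874 = 714.43 g.
At 81.82% yield, actual mass of Fe(OH)3 = 714.43 × 0.8182 = 584.55 g.

584.5 g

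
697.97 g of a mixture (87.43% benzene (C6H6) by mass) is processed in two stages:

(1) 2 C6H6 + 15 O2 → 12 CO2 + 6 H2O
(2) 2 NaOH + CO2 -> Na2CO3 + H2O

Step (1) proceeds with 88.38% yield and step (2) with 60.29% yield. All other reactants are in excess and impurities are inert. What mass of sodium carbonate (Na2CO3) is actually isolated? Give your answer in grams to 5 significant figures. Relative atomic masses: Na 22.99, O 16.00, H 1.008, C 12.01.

2647.4 g

Pure C6H6 = 697.97 × 0.8743 = 610.235 g.
M(C6H6) = 6(12.01) + 6(1.008) = 78.108 g/mol.
M(Na2CO3) = 2(22.99) + 12.01 + 3(16.00) = 105.99 g/mol.
n(C6H6) = 610.235 / 78.108 = 7.81271 mol.
Step 1 (C6H6:CO2 = 2:12): theoretical n(CO2) = 46.8763 mol; at 88.38% yield, n(CO2) = 41.4292 mol.
Step 2 (CO2:Na2CO3 = 1:1): theoretical n(Na2CO3) = 41.4292 mol, so theoretical mass = 41.4292 × 105.99 = 4391.09 g.
At 60.29% yield, actual mass of Na2CO3 = 4391.09 × 0.6029 = 2647.39 g.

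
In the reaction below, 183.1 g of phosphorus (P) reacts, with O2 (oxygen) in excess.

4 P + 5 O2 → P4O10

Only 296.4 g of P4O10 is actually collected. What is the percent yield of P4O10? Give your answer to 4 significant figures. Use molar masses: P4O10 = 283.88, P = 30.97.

70.64 %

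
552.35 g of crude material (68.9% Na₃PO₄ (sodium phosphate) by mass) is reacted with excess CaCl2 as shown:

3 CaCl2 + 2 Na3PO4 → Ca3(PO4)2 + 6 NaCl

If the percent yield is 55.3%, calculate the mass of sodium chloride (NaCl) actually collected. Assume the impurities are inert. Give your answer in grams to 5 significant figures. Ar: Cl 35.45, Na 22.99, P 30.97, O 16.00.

Pure Na3PO4 available = 552.35 g × 0.689 = 380.569 g.
M(Na3PO4) = 3(22.99) + 30.97 + 4(16.00) = 163.94 g/mol.
M(NaCl) = 22.99 + 35.45 = 58.44 g/mol.
n(Na3PO4) = 380.569 g / 163.94 g/mol = 2.32139 mol.
From the equation the Na3PO4:NaCl mole ratio is 2:6, so n(NaCl) = 2.32139 × 6/2 = 6.96418 mol.
Mass of NaCl = 6.96418 mol × 58.44 g/mol = 406.987 g.
Actual mass collected = 406.987 g × 0.553 = 225.064 g.

225.06 g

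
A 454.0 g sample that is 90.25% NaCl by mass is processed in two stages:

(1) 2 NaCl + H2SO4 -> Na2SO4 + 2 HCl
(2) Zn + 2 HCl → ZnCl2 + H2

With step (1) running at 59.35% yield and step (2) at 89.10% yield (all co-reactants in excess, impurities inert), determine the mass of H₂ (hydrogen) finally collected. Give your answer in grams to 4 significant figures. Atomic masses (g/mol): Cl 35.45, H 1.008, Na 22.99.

3.737 g

Pure NaCl = 454.0 × 0.9025 = 409.74 g.
M(NaCl) = 22.99 + 35.45 = 58.44 g/mol.
M(H2) = 2(1.008) = 2.016 g/mol.
n(NaCl) = 409.74 / 58.44 = 7.0112 mol.
Step 1 (NaCl:HCl = 2:2): theoretical n(HCl) = 7.0112 mol; at 59.35% yield, n(HCl) = 4.1612 mol.
Step 2 (HCl:H2 = 2:1): theoretical n(H2) = 2.0806 mol, so theoretical mass = 2.0806 × 2.016 = 4.1944 g.
At 89.10% yield, actual mass of H2 = 4.1944 × 0.8910 = 3.7372 g.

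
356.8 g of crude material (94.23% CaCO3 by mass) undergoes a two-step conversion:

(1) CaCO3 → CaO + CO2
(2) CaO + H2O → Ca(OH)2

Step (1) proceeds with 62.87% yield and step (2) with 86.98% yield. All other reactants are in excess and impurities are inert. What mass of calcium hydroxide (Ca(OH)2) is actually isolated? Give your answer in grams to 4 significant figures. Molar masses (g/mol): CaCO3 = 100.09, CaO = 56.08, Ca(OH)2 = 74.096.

136.1 g

Pure CaCO3 = 356.8 × 0.9423 = 336.21 g.
n(CaCO3) = 336.21 / 100.09 = 3.3591 mol.
Step 1 (CaCO3:CaO = 1:1): theoretical n(CaO) = 3.3591 mol; at 62.87% yield, n(CaO) = 2.1119 mol.
Step 2 (CaO:Ca(OH)2 = 1:1): theoretical n(Ca(OH)2) = 2.1119 mol, so theoretical mass = 2.1119 × 74.096 = 156.48 g.
At 86.98% yield, actual mass of Ca(OH)2 = 156.48 × 0.8698 = 136.11 g.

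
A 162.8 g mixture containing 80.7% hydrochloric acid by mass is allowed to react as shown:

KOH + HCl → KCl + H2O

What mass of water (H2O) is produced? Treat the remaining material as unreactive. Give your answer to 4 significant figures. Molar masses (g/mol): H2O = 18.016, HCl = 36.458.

64.92 g

Mass of pure HCl = 162.8 g × 0.807 = 131.38 g.
n(HCl) = 131.38 g / 36.458 g/mol = 3.6036 mol.
From the equation the HCl:H2O mole ratio is 1:1, so n(H2O) = 3.6036 × 1/1 = 3.6036 mol.
Mass of H2O = 3.6036 mol × 18.016 g/mol = 64.922 g.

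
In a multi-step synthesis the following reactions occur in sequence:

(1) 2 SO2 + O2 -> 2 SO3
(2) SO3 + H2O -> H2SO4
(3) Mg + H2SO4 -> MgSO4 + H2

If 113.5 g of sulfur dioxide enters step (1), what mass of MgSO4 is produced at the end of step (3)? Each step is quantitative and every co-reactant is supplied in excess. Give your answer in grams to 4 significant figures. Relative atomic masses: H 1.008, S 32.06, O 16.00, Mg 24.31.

213.3 g

M(SO2) = 32.06 + 2(16.00) = 64.06 g/mol.
M(MgSO4) = 24.31 + 32.06 + 4(16.00) = 120.37 g/mol.
n(SO2) = 113.5 / 64.06 = 1.7718 mol.
Reaction (1): SO2→SO3 ratio 2:2 ⇒ n(SO3) = 1.7718 mol.
Reaction (2): SO3→H2SO4 ratio 1:1 ⇒ n(H2SO4) = 1.7718 mol.
Reaction (3): H2SO4→MgSO4 ratio 1:1 ⇒ n(MgSO4) = 1.7718 mol.
Mass of MgSO4 = 1.7718 × 120.37 = 213.27 g.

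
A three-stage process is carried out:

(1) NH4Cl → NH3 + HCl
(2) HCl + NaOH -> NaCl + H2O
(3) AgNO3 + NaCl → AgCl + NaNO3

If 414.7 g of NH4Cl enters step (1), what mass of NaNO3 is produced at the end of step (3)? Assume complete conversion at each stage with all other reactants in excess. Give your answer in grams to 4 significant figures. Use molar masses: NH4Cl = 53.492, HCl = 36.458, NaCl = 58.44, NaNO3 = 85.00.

659.0 g

n(NH4Cl) = 414.7 / 53.492 = 7.7526 mol.
Reaction (1): NH4Cl→HCl ratio 1:1 ⇒ n(HCl) = 7.7526 mol.
Reaction (2): HCl→NaCl ratio 1:1 ⇒ n(NaCl) = 7.7526 mol.
Reaction (3): NaCl→NaNO3 ratio 1:1 ⇒ n(NaNO3) = 7.7526 mol.
Mass of NaNO3 = 7.7526 × 85.00 = 658.97 g.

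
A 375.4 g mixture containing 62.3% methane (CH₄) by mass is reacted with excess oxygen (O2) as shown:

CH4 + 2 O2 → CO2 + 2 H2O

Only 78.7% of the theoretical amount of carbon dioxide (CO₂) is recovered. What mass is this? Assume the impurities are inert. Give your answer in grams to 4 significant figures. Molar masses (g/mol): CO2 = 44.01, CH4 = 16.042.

505.0 g

Pure CH4 available = 375.4 g × 0.623 = 233.87 g.
n(CH4) = 233.87 g / 16.042 g/mol = 14.579 mol.
From the equation the CH4:CO2 mole ratio is 1:1, so n(CO2) = 14.579 × 1/1 = 14.579 mol.
Mass of CO2 = 14.579 mol × 44.01 g/mol = 641.62 g.
Actual mass collected = 641.62 g × 0.787 = 504.95 g.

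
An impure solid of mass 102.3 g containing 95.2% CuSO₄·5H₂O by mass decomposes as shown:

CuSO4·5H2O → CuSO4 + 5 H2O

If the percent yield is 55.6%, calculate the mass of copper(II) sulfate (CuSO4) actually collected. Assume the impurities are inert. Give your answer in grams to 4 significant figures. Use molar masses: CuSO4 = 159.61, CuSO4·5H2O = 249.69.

Pure CuSO4·5H2O available = 102.3 g × 0.952 = 97.390 g.
n(CuSO4·5H2O) = 97.390 g / 249.69 g/mol = 0.39004 mol.
From the equation the CuSO4·5H2O:CuSO4 mole ratio is 1:1, so n(CuSO4) = 0.39004 × 1/1 = 0.39004 mol.
Mass of CuSO4 = 0.39004 mol × 159.61 g/mol = 62.255 g.
Actual mass collected = 62.255 g × 0.556 = 34.614 g.

34.61 g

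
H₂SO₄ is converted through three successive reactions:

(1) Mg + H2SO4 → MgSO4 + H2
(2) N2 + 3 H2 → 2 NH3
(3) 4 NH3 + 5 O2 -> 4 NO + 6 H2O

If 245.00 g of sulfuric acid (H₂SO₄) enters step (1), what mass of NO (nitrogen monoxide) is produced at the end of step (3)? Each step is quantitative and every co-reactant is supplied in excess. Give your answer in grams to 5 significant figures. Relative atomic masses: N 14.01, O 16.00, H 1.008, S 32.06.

49.978 g

M(H2SO4) = 2(1.008) + 32.06 + 4(16.00) = 98.076 g/mol.
M(NO) = 14.01 + 16.00 = 30.01 g/mol.
n(H2SO4) = 245.00 / 98.076 = 2.49806 mol.
Reaction (1): H2SO4→H2 ratio 1:1 ⇒ n(H2) = 2.49806 mol.
Reaction (2): H2→NH3 ratio 3:2 ⇒ n(NH3) = 1.66538 mol.
Reaction (3): NH3→NO ratio 4:4 ⇒ n(NO) = 1.66538 mol.
Mass of NO = 1.66538 × 30.01 = 49.9779 g.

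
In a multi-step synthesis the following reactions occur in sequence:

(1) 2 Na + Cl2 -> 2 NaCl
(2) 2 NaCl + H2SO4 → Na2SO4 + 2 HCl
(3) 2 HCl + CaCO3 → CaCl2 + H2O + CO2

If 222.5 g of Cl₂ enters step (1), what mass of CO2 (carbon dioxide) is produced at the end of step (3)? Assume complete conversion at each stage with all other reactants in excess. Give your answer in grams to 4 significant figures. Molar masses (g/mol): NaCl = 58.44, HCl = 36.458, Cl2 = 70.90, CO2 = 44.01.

138.1 g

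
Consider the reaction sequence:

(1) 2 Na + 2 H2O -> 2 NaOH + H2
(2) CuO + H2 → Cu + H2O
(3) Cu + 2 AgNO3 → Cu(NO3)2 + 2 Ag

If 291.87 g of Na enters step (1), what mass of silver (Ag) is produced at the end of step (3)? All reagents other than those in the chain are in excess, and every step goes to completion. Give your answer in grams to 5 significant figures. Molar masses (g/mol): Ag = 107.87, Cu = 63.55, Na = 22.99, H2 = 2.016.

n(Na) = 291.87 / 22.99 = 12.6955 mol.
Reaction (1): Na→H2 ratio 2:1 ⇒ n(H2) = 6.34776 mol.
Reaction (2): H2→Cu ratio 1:1 ⇒ n(Cu) = 6.34776 mol.
Reaction (3): Cu→Ag ratio 1:2 ⇒ n(Ag) = 12.6955 mol.
Mass of Ag = 12.6955 × 107.87 = 1369.47 g.

1369.5 g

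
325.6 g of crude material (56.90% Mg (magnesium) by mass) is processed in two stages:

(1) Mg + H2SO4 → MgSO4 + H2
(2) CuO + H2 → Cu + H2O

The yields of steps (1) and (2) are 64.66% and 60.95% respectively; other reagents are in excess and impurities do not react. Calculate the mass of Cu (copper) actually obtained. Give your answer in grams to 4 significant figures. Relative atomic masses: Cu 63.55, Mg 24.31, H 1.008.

190.9 g

Pure Mg = 325.6 × 0.5690 = 185.27 g.
M(Mg) = 24.31 g/mol.
M(Cu) = 63.55 g/mol.
n(Mg) = 185.27 / 24.31 = 7.6210 mol.
Step 1 (Mg:H2 = 1:1): theoretical n(H2) = 7.6210 mol; at 64.66% yield, n(H2) = 4.9277 mol.
Step 2 (H2:Cu = 1:1): theoretical n(Cu) = 4.9277 mol, so theoretical mass = 4.9277 × 63.55 = 313.16 g.
At 60.95% yield, actual mass of Cu = 313.16 × 0.6095 = 190.87 g.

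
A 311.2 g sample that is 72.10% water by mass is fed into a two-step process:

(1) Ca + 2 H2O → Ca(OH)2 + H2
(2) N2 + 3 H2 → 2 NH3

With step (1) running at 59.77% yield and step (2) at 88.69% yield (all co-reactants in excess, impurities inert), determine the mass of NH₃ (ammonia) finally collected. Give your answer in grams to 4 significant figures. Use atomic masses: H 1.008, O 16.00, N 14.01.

37.49 g

Pure H2O = 311.2 × 0.7210 = 224.38 g.
M(H2O) = 2(1.008) + 16.00 = 18.016 g/mol.
M(NH3) = 14.01 + 3(1.008) = 17.034 g/mol.
n(H2O) = 224.38 / 18.016 = 12.454 mol.
Step 1 (H2O:H2 = 2:1): theoretical n(H2) = 6.2271 mol; at 59.77% yield, n(H2) = 3.7219 mol.
Step 2 (H2:NH3 = 3:2): theoretical n(NH3) = 2.4813 mol, so theoretical mass = 2.4813 × 17.034 = 42.266 g.
At 88.69% yield, actual mass of NH3 = 42.266 × 0.8869 = 37.486 g.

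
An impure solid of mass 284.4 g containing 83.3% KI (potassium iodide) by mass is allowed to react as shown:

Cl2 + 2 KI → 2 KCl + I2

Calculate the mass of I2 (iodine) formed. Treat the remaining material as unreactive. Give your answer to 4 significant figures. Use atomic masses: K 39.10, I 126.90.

181.1 g

Mass of pure KI = 284.4 g × 0.833 = 236.91 g.
M(KI) = 39.10 + 126.90 = 166.00 g/mol.
M(I2) = 2(126.90) = 253.80 g/mol.
n(KI) = 236.91 g / 166.00 g/mol = 1.4271 mol.
From the equation the KI:I2 mole ratio is 2:1, so n(I2) = 1.4271 × 1/2 = 0.71357 mol.
Mass of I2 = 0.71357 mol × 253.80 g/mol = 181.10 g.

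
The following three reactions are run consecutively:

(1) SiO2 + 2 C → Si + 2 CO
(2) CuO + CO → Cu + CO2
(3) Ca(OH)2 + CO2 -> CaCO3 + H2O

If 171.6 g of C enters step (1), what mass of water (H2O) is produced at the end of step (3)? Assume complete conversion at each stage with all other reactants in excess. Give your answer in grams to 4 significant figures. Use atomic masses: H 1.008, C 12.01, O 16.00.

257.4 g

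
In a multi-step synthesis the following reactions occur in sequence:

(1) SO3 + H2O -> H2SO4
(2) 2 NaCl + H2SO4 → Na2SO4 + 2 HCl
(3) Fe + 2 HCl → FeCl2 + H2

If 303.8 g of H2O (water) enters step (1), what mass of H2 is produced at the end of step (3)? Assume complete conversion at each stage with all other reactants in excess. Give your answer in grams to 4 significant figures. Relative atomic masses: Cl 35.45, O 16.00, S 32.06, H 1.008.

34.00 g

M(H2O) = 2(1.008) + 16.00 = 18.016 g/mol.
M(H2) = 2(1.008) = 2.016 g/mol.
n(H2O) = 303.8 / 18.016 = 16.863 mol.
Reaction (1): H2O→H2SO4 ratio 1:1 ⇒ n(H2SO4) = 16.863 mol.
Reaction (2): H2SO4→HCl ratio 1:2 ⇒ n(HCl) = 33.726 mol.
Reaction (3): HCl→H2 ratio 2:1 ⇒ n(H2) = 16.863 mol.
Mass of H2 = 16.863 × 2.016 = 33.995 g.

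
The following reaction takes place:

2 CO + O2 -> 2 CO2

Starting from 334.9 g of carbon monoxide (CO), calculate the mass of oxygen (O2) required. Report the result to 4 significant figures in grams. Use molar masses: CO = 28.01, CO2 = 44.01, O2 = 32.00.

n(CO) = 334.90 g / 28.01 g/mol = 11.956 mol.
From the equation the CO:O2 mole ratio is 2:1, so n(O2) = 11.956 × 1/2 = 5.9782 mol.
Mass of O2 = 5.9782 mol × 32.00 g/mol = 191.30 g.

191.3 g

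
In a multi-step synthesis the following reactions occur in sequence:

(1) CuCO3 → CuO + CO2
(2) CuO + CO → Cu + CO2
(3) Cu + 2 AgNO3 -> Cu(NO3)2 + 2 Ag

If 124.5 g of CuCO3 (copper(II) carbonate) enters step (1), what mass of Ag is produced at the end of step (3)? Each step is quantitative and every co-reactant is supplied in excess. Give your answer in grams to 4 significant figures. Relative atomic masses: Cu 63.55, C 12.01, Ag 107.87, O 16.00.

M(CuCO3) = 63.55 + 12.01 + 3(16.00) = 123.56 g/mol.
M(Ag) = 107.87 g/mol.
n(CuCO3) = 124.5 / 123.56 = 1.0076 mol.
Reaction (1): CuCO3→CuO ratio 1:1 ⇒ n(CuO) = 1.0076 mol.
Reaction (2): CuO→Cu ratio 1:1 ⇒ n(Cu) = 1.0076 mol.
Reaction (3): Cu→Ag ratio 1:2 ⇒ n(Ag) = 2.0152 mol.
Mass of Ag = 2.0152 × 107.87 = 217.38 g.

217.4 g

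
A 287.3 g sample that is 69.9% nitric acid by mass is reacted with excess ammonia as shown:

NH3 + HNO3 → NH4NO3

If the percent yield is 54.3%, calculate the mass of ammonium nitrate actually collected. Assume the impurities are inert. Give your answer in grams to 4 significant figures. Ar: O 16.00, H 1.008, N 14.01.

138.5 g

Pure HNO3 available = 287.3 g × 0.699 = 200.82 g.
M(HNO3) = 1.008 + 14.01 + 3(16.00) = 63.018 g/mol.
M(NH4NO3) = 2(14.01) + 4(1.008) + 3(16.00) = 80.052 g/mol.
n(HNO3) = 200.82 g / 63.018 g/mol = 3.1868 mol.
From the equation the HNO3:NH4NO3 mole ratio is 1:1, so n(NH4NO3) = 3.1868 × 1/1 = 3.1868 mol.
Mass of NH4NO3 = 3.1868 mol × 80.052 g/mol = 255.11 g.
Actual mass collected = 255.11 g × 0.543 = 138.52 g.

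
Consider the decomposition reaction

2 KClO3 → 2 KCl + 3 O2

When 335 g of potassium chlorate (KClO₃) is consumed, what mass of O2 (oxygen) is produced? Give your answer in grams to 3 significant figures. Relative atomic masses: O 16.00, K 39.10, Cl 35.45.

131 g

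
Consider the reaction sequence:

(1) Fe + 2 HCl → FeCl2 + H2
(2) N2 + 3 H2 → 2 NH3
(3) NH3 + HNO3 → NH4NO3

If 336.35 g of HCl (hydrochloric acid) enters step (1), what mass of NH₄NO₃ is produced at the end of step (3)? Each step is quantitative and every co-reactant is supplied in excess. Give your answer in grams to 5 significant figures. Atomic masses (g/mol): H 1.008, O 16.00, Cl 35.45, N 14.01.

246.18 g

M(HCl) = 1.008 + 35.45 = 36.458 g/mol.
M(NH4NO3) = 2(14.01) + 4(1.008) + 3(16.00) = 80.052 g/mol.
n(HCl) = 336.35 / 36.458 = 9.22568 mol.
Reaction (1): HCl→H2 ratio 2:1 ⇒ n(H2) = 4.61284 mol.
Reaction (2): H2→NH3 ratio 3:2 ⇒ n(NH3) = 3.07523 mol.
Reaction (3): NH3→NH4NO3 ratio 1:1 ⇒ n(NH4NO3) = 3.07523 mol.
Mass of NH4NO3 = 3.07523 × 80.052 = 246.178 g.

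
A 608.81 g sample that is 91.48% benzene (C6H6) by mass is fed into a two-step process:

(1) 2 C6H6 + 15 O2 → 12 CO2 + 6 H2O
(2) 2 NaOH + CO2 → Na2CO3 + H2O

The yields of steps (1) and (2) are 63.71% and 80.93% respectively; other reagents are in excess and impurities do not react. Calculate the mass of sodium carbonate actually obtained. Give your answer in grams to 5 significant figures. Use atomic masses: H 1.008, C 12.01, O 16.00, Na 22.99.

2338.0 g

Pure C6H6 = 608.81 × 0.9148 = 556.939 g.
M(C6H6) = 6(12.01) + 6(1.008) = 78.108 g/mol.
M(Na2CO3) = 2(22.99) + 12.01 + 3(16.00) = 105.99 g/mol.
n(C6H6) = 556.939 / 78.108 = 7.13038 mol.
Step 1 (C6H6:CO2 = 2:12): theoretical n(CO2) = 42.7823 mol; at 63.71% yield, n(CO2) = 27.2566 mol.
Step 2 (CO2:Na2CO3 = 1:1): theoretical n(Na2CO3) = 27.2566 mol, so theoretical mass = 27.2566 × 105.99 = 2888.92 g.
At 80.93% yield, actual mass of Na2CO3 = 2888.92 × 0.8093 = 2338.01 g.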